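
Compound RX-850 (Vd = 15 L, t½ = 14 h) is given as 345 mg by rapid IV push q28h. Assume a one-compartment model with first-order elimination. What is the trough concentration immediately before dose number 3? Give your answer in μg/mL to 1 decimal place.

f = (1/2)^(τ/t½) = (1/2)^(28/14) ≈ 0.2500.
C₀ = D/Vd = 345/15 ≈ 23.000 μg/mL.
Before the 3rd dose, 2 doses have been given. Superposition: Cmin = C₀·(f + f²).
≈ 23.000 × (0.2500 + 0.0625) ≈ 23.000 × 0.3125 ≈ 7.188 μg/mL.

7.2 μg/mL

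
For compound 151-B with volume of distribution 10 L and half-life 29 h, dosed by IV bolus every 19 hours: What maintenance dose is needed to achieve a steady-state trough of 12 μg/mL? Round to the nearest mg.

τ/t½ = 19/29 ≈ 0.65517, so f = (1/2)^(19/29) ≈ 0.635000.
Cmin,ss = (D/Vd)·f/(1−f), so D = Cmin,ss·Vd·(1−f)/f.
D = 12 × 10 × (1−f)/f ≈ 12 × 10 × 0.57480 ≈ 68.98 mg.

69 mg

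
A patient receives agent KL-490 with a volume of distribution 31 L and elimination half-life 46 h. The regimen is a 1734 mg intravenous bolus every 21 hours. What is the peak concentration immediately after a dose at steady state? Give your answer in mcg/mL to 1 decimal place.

τ/t½ = 21/46 ≈ 0.45652, so fraction remaining f = (1/2)^(21/46) ≈ 0.7287.
Accumulation ratio R = 1/(1 − f) ≈ 1/0.2713 ≈ 3.6860.
Single-dose peak C₀ = D/Vd = 1734/31 ≈ 55.935 mcg/mL.
Steady-state peak Cmax,ss = C₀·R ≈ 55.935 × 3.6860 ≈ 206.176 mcg/mL.

206.2 mcg/mL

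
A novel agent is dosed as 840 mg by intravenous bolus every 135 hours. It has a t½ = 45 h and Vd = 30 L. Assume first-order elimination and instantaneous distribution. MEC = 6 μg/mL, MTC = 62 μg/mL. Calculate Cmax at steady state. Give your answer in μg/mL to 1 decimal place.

The dosing interval is 3 half-lives, so f = 2^(−3) = 0.125.
At steady state, R = 1/(1 − 0.125) = 8/7.
Single-dose peak C₀ = D/Vd = 840/30 = 28 μg/mL.
Steady-state peak Cmax,ss = C₀·R = 28 × 8/7 ≈ 32.000 μg/mL.
Peak 32.0 μg/mL vs MTC 62 μg/mL: below toxic threshold.

32.0 μg/mL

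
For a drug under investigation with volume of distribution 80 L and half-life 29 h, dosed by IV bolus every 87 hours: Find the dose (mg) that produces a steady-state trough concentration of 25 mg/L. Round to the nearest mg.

τ/t½ = 87/29 ≈ 3, so f = (1/2)^(87/29) ≈ 0.125000.
Cmin,ss = (D/Vd)·f/(1−f), so D = Cmin,ss·Vd·(1−f)/f.
D = 25 × 80 × (1−f)/f ≈ 25 × 80 × 7.00000 ≈ 14000.00 mg.

14000 mg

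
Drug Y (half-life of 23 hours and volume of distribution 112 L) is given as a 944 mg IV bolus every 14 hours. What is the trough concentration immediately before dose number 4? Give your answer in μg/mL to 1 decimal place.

11.5 μg/mL

f = (1/2)^(τ/t½) = (1/2)^(14/23) ≈ 0.6558.
C₀ = D/Vd = 944/112 ≈ 8.429 μg/mL.
Before the 4th dose, 3 doses have been given. Superposition: Cmin = C₀·(f + f² + … + f^3).
≈ 8.429 × (0.6558 + 0.4301 + 0.2820) ≈ 8.429 × 1.3679 ≈ 11.530 μg/mL.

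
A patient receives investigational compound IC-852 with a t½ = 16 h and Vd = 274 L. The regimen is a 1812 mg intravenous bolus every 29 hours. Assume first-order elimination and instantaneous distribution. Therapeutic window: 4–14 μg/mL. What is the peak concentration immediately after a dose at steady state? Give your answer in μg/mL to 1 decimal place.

k = ln2/t½ = ln2/16 ≈ 0.043322 h⁻¹; fraction remaining f = e^(−kτ) = e^(−0.043322×29) ≈ 0.2847.
At steady state, accumulation factor R = 1/(1 − e^(−kτ)) ≈ 1.3980.
Each bolus raises the concentration by D/Vd = 1812/274 ≈ 6.613 μg/mL.
Cmax,ss = C₀/(1 − f) ≈ 6.613/0.7153 ≈ 9.245 μg/mL.
Peak 9.2 μg/mL vs MTC 14 μg/mL: below toxic threshold.

9.2 μg/mL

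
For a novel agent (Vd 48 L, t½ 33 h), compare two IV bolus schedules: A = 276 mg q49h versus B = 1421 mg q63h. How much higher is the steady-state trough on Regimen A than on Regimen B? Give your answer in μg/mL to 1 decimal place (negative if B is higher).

-7.5 μg/mL

Regimen A: f = (1/2)^(49/33) ≈ 0.3573; Cmin,ss = (276/48)·f/(1−f) ≈ 3.197 μg/mL.
Regimen B: f = (1/2)^(63/33) ≈ 0.2663; Cmin,ss = (1421/48)·f/(1−f) ≈ 10.745 μg/mL.
Difference ≈ 3.197 − 10.745 ≈ -7.548 μg/mL.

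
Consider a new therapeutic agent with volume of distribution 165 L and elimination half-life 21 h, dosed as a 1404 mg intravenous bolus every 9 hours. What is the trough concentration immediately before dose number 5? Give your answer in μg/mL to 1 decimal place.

17.1 μg/mL

f = (1/2)^(τ/t½) = (1/2)^(9/21) ≈ 0.7430.
C₀ = D/Vd = 1404/165 ≈ 8.509 μg/mL.
Before the 5th dose, 4 doses have been given. Superposition: Cmin = C₀·(f + f² + … + f^4).
≈ 8.509 × (0.7430 + 0.5520 + 0.4102 + 0.3048) ≈ 8.509 × 2.0100 ≈ 17.103 μg/mL.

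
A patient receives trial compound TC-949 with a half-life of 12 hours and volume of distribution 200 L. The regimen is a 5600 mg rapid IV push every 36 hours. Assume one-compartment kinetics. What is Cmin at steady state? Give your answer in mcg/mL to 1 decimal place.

The dosing interval is 3 half-lives, so f = 2^(−3) = 0.125.
At steady state, R = 1/(1 − 0.125) = 8/7.
Single-dose peak C₀ = D/Vd = 5600/200 = 28 mcg/mL.
Steady-state peak Cmax,ss = C₀·R = 28 × 8/7 ≈ 32.000 mcg/mL.
Steady-state trough Cmin,ss = Cmax,ss·f ≈ 32.000 × 0.125 ≈ 4.000 mcg/mL.

4.0 mcg/mL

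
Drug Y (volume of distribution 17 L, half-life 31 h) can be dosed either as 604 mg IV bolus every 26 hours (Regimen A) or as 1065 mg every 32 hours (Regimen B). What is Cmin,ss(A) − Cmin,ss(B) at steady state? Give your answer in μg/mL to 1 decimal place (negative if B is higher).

-14.9 μg/mL

Regimen A: f = (1/2)^(26/31) ≈ 0.5591; Cmin,ss = (604/17)·f/(1−f) ≈ 45.054 μg/mL.
Regimen B: f = (1/2)^(32/31) ≈ 0.4889; Cmin,ss = (1065/17)·f/(1−f) ≈ 59.926 μg/mL.
Difference ≈ 45.054 − 59.926 ≈ -14.872 μg/mL.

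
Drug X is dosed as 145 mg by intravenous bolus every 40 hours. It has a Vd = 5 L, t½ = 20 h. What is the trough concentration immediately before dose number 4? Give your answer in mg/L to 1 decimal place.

f = (1/2)^(τ/t½) = (1/2)^(40/20) ≈ 0.2500.
C₀ = D/Vd = 145/5 ≈ 29.000 mg/L.
Before the 4th dose, 3 doses have been given. Superposition: Cmin = C₀·(f + f² + … + f^3).
≈ 29.000 × (0.2500 + 0.0625 + 0.0156) ≈ 29.000 × 0.3281 ≈ 9.515 mg/L.

9.5 mg/L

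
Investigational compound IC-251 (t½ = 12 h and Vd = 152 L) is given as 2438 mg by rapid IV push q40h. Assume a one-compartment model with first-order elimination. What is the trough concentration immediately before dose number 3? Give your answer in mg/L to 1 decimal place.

1.7 mg/L

f = (1/2)^(τ/t½) = (1/2)^(40/12) ≈ 0.0992.
C₀ = D/Vd = 2438/152 ≈ 16.039 mg/L.
Before the 3rd dose, 2 doses have been given. Superposition: Cmin = C₀·(f + f²).
≈ 16.039 × (0.0992 + 0.0098) ≈ 16.039 × 0.1090 ≈ 1.748 mg/L.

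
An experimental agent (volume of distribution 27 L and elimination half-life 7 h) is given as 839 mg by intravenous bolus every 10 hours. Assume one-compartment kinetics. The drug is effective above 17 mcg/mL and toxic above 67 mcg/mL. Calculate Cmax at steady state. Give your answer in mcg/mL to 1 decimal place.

τ/t½ = 10/7 ≈ 1.4286, so fraction remaining f = (1/2)^(10/7) ≈ 0.3715.
Accumulation ratio R = 1/(1 − f) ≈ 1/0.6285 ≈ 1.5911.
Single-dose peak C₀ = D/Vd = 839/27 ≈ 31.074 mcg/mL.
Steady-state peak Cmax,ss = C₀·R ≈ 31.074 × 1.5911 ≈ 49.442 mcg/mL.
Peak 49.4 mcg/mL vs MTC 67 mcg/mL: below toxic threshold.

49.4 mcg/mL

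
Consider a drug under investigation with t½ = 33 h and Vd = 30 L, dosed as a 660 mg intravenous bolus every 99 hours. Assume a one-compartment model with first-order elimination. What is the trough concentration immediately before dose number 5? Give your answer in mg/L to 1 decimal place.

f = (1/2)^(τ/t½) = (1/2)^(99/33) ≈ 0.1250.
C₀ = D/Vd = 660/30 ≈ 22.000 mg/L.
Before the 5th dose, 4 doses have been given. Superposition: Cmin = C₀·(f + f² + … + f^4).
≈ 22.000 × (0.1250 + 0.0156 + 0.0020 + 0.0002) ≈ 22.000 × 0.1428 ≈ 3.142 mg/L.

3.1 mg/L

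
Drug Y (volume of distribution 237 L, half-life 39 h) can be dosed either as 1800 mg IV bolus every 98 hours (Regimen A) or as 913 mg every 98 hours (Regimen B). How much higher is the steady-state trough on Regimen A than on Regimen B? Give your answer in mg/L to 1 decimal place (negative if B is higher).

0.8 mg/L

Regimen A: f = (1/2)^(98/39) ≈ 0.1752; Cmin,ss = (1800/237)·f/(1−f) ≈ 1.613 mg/L.
Regimen B: f = (1/2)^(98/39) ≈ 0.1752; Cmin,ss = (913/237)·f/(1−f) ≈ 0.818 mg/L.
Difference ≈ 1.613 − 0.818 ≈ 0.795 mg/L.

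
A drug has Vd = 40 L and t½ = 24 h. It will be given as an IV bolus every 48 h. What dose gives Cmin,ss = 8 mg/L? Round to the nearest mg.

960 mg

τ/t½ = 48/24 ≈ 2, so f = (1/2)^(48/24) ≈ 0.250000.
Cmin,ss = (D/Vd)·f/(1−f), so D = Cmin,ss·Vd·(1−f)/f.
D = 8 × 40 × (1−f)/f ≈ 8 × 40 × 3.00000 ≈ 960.00 mg.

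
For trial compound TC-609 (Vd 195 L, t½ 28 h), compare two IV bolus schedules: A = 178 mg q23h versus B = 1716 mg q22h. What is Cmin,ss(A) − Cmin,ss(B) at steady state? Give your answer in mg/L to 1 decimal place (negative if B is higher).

-11.0 mg/L

Regimen A: f = (1/2)^(23/28) ≈ 0.5659; Cmin,ss = (178/195)·f/(1−f) ≈ 1.190 mg/L.
Regimen B: f = (1/2)^(22/28) ≈ 0.5801; Cmin,ss = (1716/195)·f/(1−f) ≈ 12.157 mg/L.
Difference ≈ 1.190 − 12.157 ≈ -10.967 mg/L.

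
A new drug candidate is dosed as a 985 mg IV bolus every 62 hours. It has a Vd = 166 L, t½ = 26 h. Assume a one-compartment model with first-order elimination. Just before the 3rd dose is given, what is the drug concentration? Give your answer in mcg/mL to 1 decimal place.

f = (1/2)^(τ/t½) = (1/2)^(62/26) ≈ 0.1915.
C₀ = D/Vd = 985/166 ≈ 5.934 mcg/mL.
Before the 3rd dose, 2 doses have been given. Superposition: Cmin = C₀·(f + f²).
≈ 5.934 × (0.1915 + 0.0367) ≈ 5.934 × 0.2282 ≈ 1.354 mcg/mL.

1.4 mcg/mL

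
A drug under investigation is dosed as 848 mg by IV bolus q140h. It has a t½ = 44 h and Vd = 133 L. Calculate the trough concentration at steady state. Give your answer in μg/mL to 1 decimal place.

0.8 μg/mL

τ/t½ = 140/44 ≈ 3.1818, so fraction remaining f = (1/2)^(140/44) ≈ 0.1102.
At steady state, accumulation factor R = 1/(1 − e^(−kτ)) ≈ 1.1238.
Each bolus raises the concentration by D/Vd = 848/133 ≈ 6.376 μg/mL.
Cmax,ss = C₀/(1 − f) ≈ 6.376/0.8898 ≈ 7.166 μg/mL.
Steady-state trough Cmin,ss = Cmax,ss·f ≈ 7.166 × 0.1102 ≈ 0.790 μg/mL.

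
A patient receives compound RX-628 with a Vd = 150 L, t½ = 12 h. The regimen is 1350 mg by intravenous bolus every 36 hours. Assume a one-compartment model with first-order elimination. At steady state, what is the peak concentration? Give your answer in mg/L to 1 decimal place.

10.3 mg/L

τ = 36 h = 3 half-lives, so f = (1/2)^3 = 0.125.
Accumulation ratio R = 1/(1 − f) = 1/0.875 = 8/7.
Single-dose peak C₀ = D/Vd = 1350/150 = 9 mg/L.
Steady-state peak Cmax,ss = C₀·R = 9 × 8/7 ≈ 10.286 mg/L.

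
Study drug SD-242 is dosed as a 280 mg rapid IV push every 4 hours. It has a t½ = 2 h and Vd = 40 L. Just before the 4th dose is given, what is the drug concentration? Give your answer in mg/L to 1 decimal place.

2.3 mg/L

f = (1/2)^(τ/t½) = (1/2)^(4/2) ≈ 0.2500.
C₀ = D/Vd = 280/40 ≈ 7.000 mg/L.
Before the 4th dose, 3 doses have been given. Superposition: Cmin = C₀·(f + f² + … + f^3).
≈ 7.000 × (0.2500 + 0.0625 + 0.0156) ≈ 7.000 × 0.3281 ≈ 2.297 mg/L.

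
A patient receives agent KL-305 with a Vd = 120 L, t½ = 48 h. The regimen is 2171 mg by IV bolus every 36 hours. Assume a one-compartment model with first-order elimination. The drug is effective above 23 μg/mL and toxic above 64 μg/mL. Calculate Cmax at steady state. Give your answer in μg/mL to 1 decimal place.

k = ln2/t½ = ln2/48 ≈ 0.014441 h⁻¹; fraction remaining f = e^(−kτ) = e^(−0.014441×36) ≈ 0.5946.
At steady state, accumulation factor R = 1/(1 − e^(−kτ)) ≈ 2.4667.
Each bolus raises the concentration by D/Vd = 2171/120 ≈ 18.092 μg/mL.
Steady-state peak Cmax,ss = C₀·R ≈ 18.092 × 2.4667 ≈ 44.628 μg/mL.
Peak 44.6 μg/mL vs MTC 64 μg/mL: below toxic threshold.

44.6 μg/mL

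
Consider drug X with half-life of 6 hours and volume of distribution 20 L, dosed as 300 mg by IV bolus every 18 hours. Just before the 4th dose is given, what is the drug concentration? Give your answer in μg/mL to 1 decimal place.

f = (1/2)^(τ/t½) = (1/2)^(18/6) ≈ 0.1250.
C₀ = D/Vd = 300/20 ≈ 15.000 μg/mL.
Before the 4th dose, 3 doses have been given. Superposition: Cmin = C₀·(f + f² + … + f^3).
≈ 15.000 × (0.1250 + 0.0156 + 0.0020) ≈ 15.000 × 0.1426 ≈ 2.139 μg/mL.

2.1 μg/mL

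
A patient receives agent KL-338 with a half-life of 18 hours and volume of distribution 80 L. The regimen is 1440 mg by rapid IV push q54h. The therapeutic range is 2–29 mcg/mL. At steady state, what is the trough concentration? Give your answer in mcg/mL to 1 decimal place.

τ = 54 h = 3 half-lives, so f = (1/2)^3 = 0.125.
Accumulation ratio R = 1/(1 − f) = 1/0.875 = 8/7.
Single-dose peak C₀ = D/Vd = 1440/80 = 18 mcg/mL.
Steady-state peak Cmax,ss = C₀·R = 18 × 8/7 ≈ 20.571 mcg/mL.
Steady-state trough Cmin,ss = Cmax,ss·f ≈ 20.571 × 0.125 ≈ 2.571 mcg/mL.
Trough 2.6 mcg/mL vs MEC 2 mcg/mL: adequate.

2.6 mcg/mL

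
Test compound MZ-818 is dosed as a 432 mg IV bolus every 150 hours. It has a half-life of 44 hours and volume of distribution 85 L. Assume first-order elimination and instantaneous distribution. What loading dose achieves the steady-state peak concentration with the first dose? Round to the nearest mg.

477 mg

f = (1/2)^(150/44) ≈ 0.094137; accumulation ratio R = 1/(1−f) ≈ 1.10392.
Loading dose to hit Cmax,ss on first dose: D_load = D_maint·R ≈ 432 × 1.10392 ≈ 476.89 mg.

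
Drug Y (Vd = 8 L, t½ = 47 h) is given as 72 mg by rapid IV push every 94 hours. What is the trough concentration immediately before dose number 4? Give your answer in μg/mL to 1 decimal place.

3.0 μg/mL

f = (1/2)^(τ/t½) = (1/2)^(94/47) ≈ 0.2500.
C₀ = D/Vd = 72/8 ≈ 9.000 μg/mL.
Before the 4th dose, 3 doses have been given. Superposition: Cmin = C₀·(f + f² + … + f^3).
≈ 9.000 × (0.2500 + 0.0625 + 0.0156) ≈ 9.000 × 0.3281 ≈ 2.953 μg/mL.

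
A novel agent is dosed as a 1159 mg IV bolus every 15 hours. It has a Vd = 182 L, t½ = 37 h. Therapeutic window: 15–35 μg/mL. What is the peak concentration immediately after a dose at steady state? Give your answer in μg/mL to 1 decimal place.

26.0 μg/mL

k = ln2/t½ = ln2/37 ≈ 0.018734 h⁻¹; fraction remaining f = e^(−kτ) = e^(−0.018734×15) ≈ 0.7550.
Accumulation ratio R = 1/(1 − f) ≈ 1/0.2450 ≈ 4.0816.
Single-dose peak C₀ = D/Vd = 1159/182 ≈ 6.368 μg/mL.
Cmax,ss = C₀/(1 − f) ≈ 6.368/0.2450 ≈ 25.992 μg/mL.
Peak 26.0 μg/mL vs MTC 35 μg/mL: below toxic threshold.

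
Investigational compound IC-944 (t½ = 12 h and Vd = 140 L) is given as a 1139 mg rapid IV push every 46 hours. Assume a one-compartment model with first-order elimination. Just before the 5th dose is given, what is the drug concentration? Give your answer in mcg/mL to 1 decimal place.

f = (1/2)^(τ/t½) = (1/2)^(46/12) ≈ 0.0702.
C₀ = D/Vd = 1139/140 ≈ 8.136 mcg/mL.
Before the 5th dose, 4 doses have been given. Superposition: Cmin = C₀·(f + f² + … + f^4).
≈ 8.136 × (0.0702 + 0.0049 + 0.0003 + 0.0000) ≈ 8.136 × 0.0754 ≈ 0.613 mcg/mL.

0.6 mcg/mL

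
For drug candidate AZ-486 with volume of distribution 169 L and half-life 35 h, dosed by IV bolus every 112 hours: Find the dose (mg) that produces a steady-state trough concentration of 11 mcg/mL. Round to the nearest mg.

15224 mg

τ/t½ = 112/35 ≈ 3.2, so f = (1/2)^(112/35) ≈ 0.108819.
Cmin,ss = (D/Vd)·f/(1−f), so D = Cmin,ss·Vd·(1−f)/f.
D = 11 × 169 × (1−f)/f ≈ 11 × 169 × 8.18957 ≈ 15224.41 mg.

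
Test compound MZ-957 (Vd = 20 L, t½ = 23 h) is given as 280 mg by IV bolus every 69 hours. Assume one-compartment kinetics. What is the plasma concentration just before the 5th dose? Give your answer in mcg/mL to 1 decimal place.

2.0 mcg/mL

f = (1/2)^(τ/t½) = (1/2)^(69/23) ≈ 0.1250.
C₀ = D/Vd = 280/20 ≈ 14.000 mcg/mL.
Before the 5th dose, 4 doses have been given. Superposition: Cmin = C₀·(f + f² + … + f^4).
≈ 14.000 × (0.1250 + 0.0156 + 0.0020 + 0.0002) ≈ 14.000 × 0.1428 ≈ 1.999 mcg/mL.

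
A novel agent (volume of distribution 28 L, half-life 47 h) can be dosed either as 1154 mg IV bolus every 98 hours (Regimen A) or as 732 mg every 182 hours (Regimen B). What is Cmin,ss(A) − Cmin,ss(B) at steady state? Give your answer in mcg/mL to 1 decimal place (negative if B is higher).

10.8 mcg/mL

Regimen A: f = (1/2)^(98/47) ≈ 0.2357; Cmin,ss = (1154/28)·f/(1−f) ≈ 12.710 mcg/mL.
Regimen B: f = (1/2)^(182/47) ≈ 0.0683; Cmin,ss = (732/28)·f/(1−f) ≈ 1.916 mcg/mL.
Difference ≈ 12.710 − 1.916 ≈ 10.794 mcg/mL.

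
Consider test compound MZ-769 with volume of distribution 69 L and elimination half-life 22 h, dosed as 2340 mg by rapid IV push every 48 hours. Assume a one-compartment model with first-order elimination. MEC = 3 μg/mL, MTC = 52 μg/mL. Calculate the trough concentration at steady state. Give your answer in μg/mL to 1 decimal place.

τ/t½ = 48/22 ≈ 2.1818, so fraction remaining f = (1/2)^(48/22) ≈ 0.2204.
Single-dose peak C₀ = D/Vd = 2340/69 ≈ 33.913 μg/mL.
Steady-state trough Cmin,ss = C₀·f/(1−f) ≈ 33.913 × 0.2204/0.7796 ≈ 9.588 μg/mL.
Trough 9.6 μg/mL vs MEC 3 μg/mL: adequate.

9.6 μg/mL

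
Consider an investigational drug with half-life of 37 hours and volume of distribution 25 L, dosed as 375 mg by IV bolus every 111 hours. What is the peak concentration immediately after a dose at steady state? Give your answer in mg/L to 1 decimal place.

17.1 mg/L

τ = 111 h = 3 half-lives, so f = (1/2)^3 = 0.125.
At steady state, R = 1/(1 − 0.125) = 8/7.
Single-dose peak C₀ = D/Vd = 375/25 = 15 mg/L.
Steady-state peak Cmax,ss = C₀·R = 15 × 8/7 ≈ 17.143 mg/L.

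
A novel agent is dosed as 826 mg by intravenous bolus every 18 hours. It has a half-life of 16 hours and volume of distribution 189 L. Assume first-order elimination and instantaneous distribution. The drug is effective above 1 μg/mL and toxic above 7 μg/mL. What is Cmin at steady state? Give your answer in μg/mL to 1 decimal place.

3.7 μg/mL

k = ln2/t½ = ln2/16 ≈ 0.043322 h⁻¹; fraction remaining f = e^(−kτ) = e^(−0.043322×18) ≈ 0.4585.
Each bolus raises the concentration by D/Vd = 826/189 ≈ 4.370 μg/mL.
Steady-state trough Cmin,ss = C₀·f/(1−f) ≈ 4.370 × 0.4585/0.5415 ≈ 3.700 μg/mL.
Trough 3.7 μg/mL vs MEC 1 μg/mL: adequate.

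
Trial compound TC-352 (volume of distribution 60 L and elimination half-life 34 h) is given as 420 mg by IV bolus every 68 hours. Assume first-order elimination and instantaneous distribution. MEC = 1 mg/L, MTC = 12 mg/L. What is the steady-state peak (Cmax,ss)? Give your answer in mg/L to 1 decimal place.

The dosing interval is 2 half-lives, so f = 2^(−2) = 0.25.
Accumulation ratio R = 1/(1 − f) = 1/0.75 = 4/3.
Single-dose peak C₀ = D/Vd = 420/60 = 7 mg/L.
Steady-state peak Cmax,ss = C₀·R = 7 × 4/3 ≈ 9.333 mg/L.
Peak 9.3 mg/L vs MTC 12 mg/L: below toxic threshold.

9.3 mg/L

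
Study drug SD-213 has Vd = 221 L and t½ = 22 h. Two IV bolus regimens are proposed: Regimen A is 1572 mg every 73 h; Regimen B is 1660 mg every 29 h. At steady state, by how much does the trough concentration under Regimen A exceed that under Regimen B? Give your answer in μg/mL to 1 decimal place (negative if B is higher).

-4.2 μg/mL

Regimen A: f = (1/2)^(73/22) ≈ 0.1003; Cmin,ss = (1572/221)·f/(1−f) ≈ 0.793 μg/mL.
Regimen B: f = (1/2)^(29/22) ≈ 0.4010; Cmin,ss = (1660/221)·f/(1−f) ≈ 5.028 μg/mL.
Difference ≈ 0.793 − 5.028 ≈ -4.235 μg/mL.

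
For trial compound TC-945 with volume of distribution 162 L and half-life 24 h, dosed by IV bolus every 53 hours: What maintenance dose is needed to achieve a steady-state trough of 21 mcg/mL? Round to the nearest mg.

12320 mg

τ/t½ = 53/24 ≈ 2.2083, so f = (1/2)^(53/24) ≈ 0.216384.
Cmin,ss = (D/Vd)·f/(1−f), so D = Cmin,ss·Vd·(1−f)/f.
D = 21 × 162 × (1−f)/f ≈ 21 × 162 × 3.62141 ≈ 12320.04 mg.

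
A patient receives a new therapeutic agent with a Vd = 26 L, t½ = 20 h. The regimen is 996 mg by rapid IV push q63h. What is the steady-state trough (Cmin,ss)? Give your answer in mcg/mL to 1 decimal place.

Over one 63-h interval, 63/20 ≈ 3.15 half-lives elapse, leaving f ≈ 0.1127 of each dose.
Each bolus raises the concentration by D/Vd = 996/26 ≈ 38.308 mcg/mL.
Steady-state trough Cmin,ss = C₀·f/(1−f) ≈ 38.308 × 0.1127/0.8873 ≈ 4.866 mcg/mL.

4.9 mcg/mL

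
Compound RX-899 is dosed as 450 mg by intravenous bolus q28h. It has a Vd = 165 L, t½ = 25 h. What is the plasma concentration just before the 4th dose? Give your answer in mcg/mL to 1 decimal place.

f = (1/2)^(τ/t½) = (1/2)^(28/25) ≈ 0.4601.
C₀ = D/Vd = 450/165 ≈ 2.727 mcg/mL.
Before the 4th dose, 3 doses have been given. Superposition: Cmin = C₀·(f + f² + … + f^3).
≈ 2.727 × (0.4601 + 0.2117 + 0.0974) ≈ 2.727 × 0.7692 ≈ 2.098 mcg/mL.

2.1 mcg/mL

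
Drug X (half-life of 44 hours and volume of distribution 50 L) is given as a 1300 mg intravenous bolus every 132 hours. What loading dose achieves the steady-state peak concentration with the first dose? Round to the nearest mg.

1486 mg

f = (1/2)^(132/44) ≈ 0.125000; accumulation ratio R = 1/(1−f) ≈ 1.14286.
Loading dose to hit Cmax,ss on first dose: D_load = D_maint·R ≈ 1300 × 1.14286 ≈ 1485.72 mg.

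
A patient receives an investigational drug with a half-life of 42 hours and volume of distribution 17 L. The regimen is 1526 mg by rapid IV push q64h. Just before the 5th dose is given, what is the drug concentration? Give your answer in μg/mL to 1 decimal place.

f = (1/2)^(τ/t½) = (1/2)^(64/42) ≈ 0.3478.
C₀ = D/Vd = 1526/17 ≈ 89.765 μg/mL.
Before the 5th dose, 4 doses have been given. Superposition: Cmin = C₀·(f + f² + … + f^4).
≈ 89.765 × (0.3478 + 0.1210 + 0.0421 + 0.0146) ≈ 89.765 × 0.5255 ≈ 47.172 μg/mL.

47.2 μg/mL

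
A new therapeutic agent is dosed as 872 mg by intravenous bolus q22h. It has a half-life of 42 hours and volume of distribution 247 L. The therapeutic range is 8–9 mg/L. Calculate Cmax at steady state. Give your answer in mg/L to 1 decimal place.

τ/t½ = 22/42 ≈ 0.52381, so fraction remaining f = (1/2)^(22/42) ≈ 0.6955.
Accumulation ratio R = 1/(1 − f) ≈ 1/0.3045 ≈ 3.2841.
Single-dose peak C₀ = D/Vd = 872/247 ≈ 3.530 mg/L.
Steady-state peak Cmax,ss = C₀·R ≈ 3.530 × 3.2841 ≈ 11.593 mg/L.
Peak 11.6 mg/L vs MTC 9 mg/L: exceeds toxic threshold.

11.6 mg/L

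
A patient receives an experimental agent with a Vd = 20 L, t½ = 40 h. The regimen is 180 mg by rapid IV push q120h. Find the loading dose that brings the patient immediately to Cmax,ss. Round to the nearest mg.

206 mg

f = (1/2)^(120/40) ≈ 0.125000; accumulation ratio R = 1/(1−f) ≈ 1.14286.
Loading dose to hit Cmax,ss on first dose: D_load = D_maint·R ≈ 180 × 1.14286 ≈ 205.71 mg.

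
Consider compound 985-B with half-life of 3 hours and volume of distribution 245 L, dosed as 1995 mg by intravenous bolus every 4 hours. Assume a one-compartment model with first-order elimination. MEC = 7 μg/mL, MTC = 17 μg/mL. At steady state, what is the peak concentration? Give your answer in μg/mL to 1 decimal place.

13.5 μg/mL

k = ln2/t½ = ln2/3 ≈ 0.231049 h⁻¹; fraction remaining f = e^(−kτ) = e^(−0.231049×4) ≈ 0.3969.
Accumulation ratio R = 1/(1 − f) ≈ 1/0.6031 ≈ 1.6581.
Each bolus raises the concentration by D/Vd = 1995/245 ≈ 8.143 μg/mL.
Steady-state peak Cmax,ss = C₀·R ≈ 8.143 × 1.6581 ≈ 13.502 μg/mL.
Peak 13.5 μg/mL vs MTC 17 μg/mL: below toxic threshold.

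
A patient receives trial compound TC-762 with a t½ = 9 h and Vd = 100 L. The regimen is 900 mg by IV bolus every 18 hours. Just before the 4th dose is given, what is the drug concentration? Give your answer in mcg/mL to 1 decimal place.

f = (1/2)^(τ/t½) = (1/2)^(18/9) ≈ 0.2500.
C₀ = D/Vd = 900/100 ≈ 9.000 mcg/mL.
Before the 4th dose, 3 doses have been given. Superposition: Cmin = C₀·(f + f² + … + f^3).
≈ 9.000 × (0.2500 + 0.0625 + 0.0156) ≈ 9.000 × 0.3281 ≈ 2.953 mcg/mL.

3.0 mcg/mL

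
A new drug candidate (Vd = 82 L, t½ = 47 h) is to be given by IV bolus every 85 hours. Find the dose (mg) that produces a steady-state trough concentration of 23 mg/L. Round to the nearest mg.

τ/t½ = 85/47 ≈ 1.8085, so f = (1/2)^(85/47) ≈ 0.285485.
Cmin,ss = (D/Vd)·f/(1−f), so D = Cmin,ss·Vd·(1−f)/f.
D = 23 × 82 × (1−f)/f ≈ 23 × 82 × 2.50281 ≈ 4720.30 mg.

4720 mg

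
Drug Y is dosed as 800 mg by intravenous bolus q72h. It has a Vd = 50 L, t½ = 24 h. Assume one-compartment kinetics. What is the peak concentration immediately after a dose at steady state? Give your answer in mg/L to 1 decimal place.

18.3 mg/L

The dosing interval is 3 half-lives, so f = 2^(−3) = 0.125.
At steady state, R = 1/(1 − 0.125) = 8/7.
Single-dose peak C₀ = D/Vd = 800/50 = 16 mg/L.
Steady-state peak Cmax,ss = C₀·R = 16 × 8/7 ≈ 18.286 mg/L.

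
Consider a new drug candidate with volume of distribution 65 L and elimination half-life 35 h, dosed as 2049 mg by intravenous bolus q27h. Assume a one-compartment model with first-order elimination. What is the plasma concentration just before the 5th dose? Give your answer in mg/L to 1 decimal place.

39.3 mg/L

f = (1/2)^(τ/t½) = (1/2)^(27/35) ≈ 0.5858.
C₀ = D/Vd = 2049/65 ≈ 31.523 mg/L.
Before the 5th dose, 4 doses have been given. Superposition: Cmin = C₀·(f + f² + … + f^4).
≈ 31.523 × (0.5858 + 0.3432 + 0.2010 + 0.1178) ≈ 31.523 × 1.2478 ≈ 39.334 mg/L.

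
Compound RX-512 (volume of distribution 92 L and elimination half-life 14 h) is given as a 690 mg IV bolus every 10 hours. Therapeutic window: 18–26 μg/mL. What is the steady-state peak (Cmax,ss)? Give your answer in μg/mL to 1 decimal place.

Over one 10-h interval, 10/14 ≈ 0.71429 half-lives elapse, leaving f ≈ 0.6095 of each dose.
At steady state, accumulation factor R = 1/(1 − e^(−kτ)) ≈ 2.5608.
Each bolus raises the concentration by D/Vd = 690/92 ≈ 7.500 μg/mL.
Steady-state peak Cmax,ss = C₀·R ≈ 7.500 × 2.5608 ≈ 19.206 μg/mL.
Peak 19.2 μg/mL vs MTC 26 μg/mL: below toxic threshold.

19.2 μg/mL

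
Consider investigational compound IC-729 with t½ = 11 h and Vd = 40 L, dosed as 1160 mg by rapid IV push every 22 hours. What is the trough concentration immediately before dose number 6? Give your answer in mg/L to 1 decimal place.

f = (1/2)^(τ/t½) = (1/2)^(22/11) ≈ 0.2500.
C₀ = D/Vd = 1160/40 ≈ 29.000 mg/L.
Before the 6th dose, 5 doses have been given. Superposition: Cmin = C₀·(f + f² + … + f^5).
≈ 29.000 × (0.2500 + 0.0625 + 0.0156 + 0.0039 + 0.0010) ≈ 29.000 × 0.3330 ≈ 9.657 mg/L.

9.7 mg/L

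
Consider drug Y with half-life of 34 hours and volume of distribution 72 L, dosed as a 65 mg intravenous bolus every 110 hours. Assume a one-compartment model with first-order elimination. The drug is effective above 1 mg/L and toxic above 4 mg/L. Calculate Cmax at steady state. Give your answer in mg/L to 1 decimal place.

τ/t½ = 110/34 ≈ 3.2353, so fraction remaining f = (1/2)^(110/34) ≈ 0.1062.
At steady state, accumulation factor R = 1/(1 − e^(−kτ)) ≈ 1.1188.
Single-dose peak C₀ = D/Vd = 65/72 ≈ 0.903 mg/L.
Cmax,ss = C₀/(1 − f) ≈ 0.903/0.8938 ≈ 1.010 mg/L.
Peak 1.0 mg/L vs MTC 4 mg/L: below toxic threshold.

1.0 mg/L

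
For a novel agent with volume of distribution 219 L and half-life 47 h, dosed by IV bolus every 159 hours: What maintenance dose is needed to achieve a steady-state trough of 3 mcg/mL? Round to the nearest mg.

τ/t½ = 159/47 ≈ 3.383, so f = (1/2)^(159/47) ≈ 0.095857.
Cmin,ss = (D/Vd)·f/(1−f), so D = Cmin,ss·Vd·(1−f)/f.
D = 3 × 219 × (1−f)/f ≈ 3 × 219 × 9.43221 ≈ 6196.96 mg.

6197 mg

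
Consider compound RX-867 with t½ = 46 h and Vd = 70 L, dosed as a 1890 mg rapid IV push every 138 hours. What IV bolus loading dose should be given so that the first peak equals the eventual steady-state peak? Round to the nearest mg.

2160 mg

f = (1/2)^(138/46) ≈ 0.125000; accumulation ratio R = 1/(1−f) ≈ 1.14286.
Loading dose to hit Cmax,ss on first dose: D_load = D_maint·R ≈ 1890 × 1.14286 ≈ 2160.01 mg.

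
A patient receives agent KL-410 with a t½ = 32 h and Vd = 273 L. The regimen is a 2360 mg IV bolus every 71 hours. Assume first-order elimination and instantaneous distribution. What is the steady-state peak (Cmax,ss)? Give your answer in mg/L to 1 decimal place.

11.0 mg/L

k = ln2/t½ = ln2/32 ≈ 0.021661 h⁻¹; fraction remaining f = e^(−kτ) = e^(−0.021661×71) ≈ 0.2148.
Accumulation ratio R = 1/(1 − f) ≈ 1/0.7852 ≈ 1.2736.
Single-dose peak C₀ = D/Vd = 2360/273 ≈ 8.645 mg/L.
Steady-state peak Cmax,ss = C₀·R ≈ 8.645 × 1.2736 ≈ 11.010 mg/L.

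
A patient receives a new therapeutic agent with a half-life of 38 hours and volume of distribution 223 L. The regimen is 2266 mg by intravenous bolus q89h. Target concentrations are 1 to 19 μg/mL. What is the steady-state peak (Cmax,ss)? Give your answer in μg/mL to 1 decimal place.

τ/t½ = 89/38 ≈ 2.3421, so fraction remaining f = (1/2)^(89/38) ≈ 0.1972.
At steady state, accumulation factor R = 1/(1 − e^(−kτ)) ≈ 1.2456.
Each bolus raises the concentration by D/Vd = 2266/223 ≈ 10.161 μg/mL.
Steady-state peak Cmax,ss = C₀·R ≈ 10.161 × 1.2456 ≈ 12.657 μg/mL.
Peak 12.7 μg/mL vs MTC 19 μg/mL: below toxic threshold.

12.7 μg/mL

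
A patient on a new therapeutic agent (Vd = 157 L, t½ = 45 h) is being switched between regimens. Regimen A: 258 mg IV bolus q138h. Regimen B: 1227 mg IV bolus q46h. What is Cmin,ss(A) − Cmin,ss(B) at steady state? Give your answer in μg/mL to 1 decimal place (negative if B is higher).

-7.4 μg/mL

Regimen A: f = (1/2)^(138/45) ≈ 0.1194; Cmin,ss = (258/157)·f/(1−f) ≈ 0.223 μg/mL.
Regimen B: f = (1/2)^(46/45) ≈ 0.4924; Cmin,ss = (1227/157)·f/(1−f) ≈ 7.581 μg/mL.
Difference ≈ 0.223 − 7.581 ≈ -7.358 μg/mL.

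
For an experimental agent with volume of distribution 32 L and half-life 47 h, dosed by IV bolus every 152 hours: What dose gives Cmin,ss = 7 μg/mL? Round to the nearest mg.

τ/t½ = 152/47 ≈ 3.234, so f = (1/2)^(152/47) ≈ 0.106281.
Cmin,ss = (D/Vd)·f/(1−f), so D = Cmin,ss·Vd·(1−f)/f.
D = 7 × 32 × (1−f)/f ≈ 7 × 32 × 8.40902 ≈ 1883.62 mg.

1884 mg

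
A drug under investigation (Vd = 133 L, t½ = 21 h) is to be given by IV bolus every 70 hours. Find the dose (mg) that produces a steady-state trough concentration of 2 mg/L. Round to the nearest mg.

τ/t½ = 70/21 ≈ 3.3333, so f = (1/2)^(70/21) ≈ 0.099213.
Cmin,ss = (D/Vd)·f/(1−f), so D = Cmin,ss·Vd·(1−f)/f.
D = 2 × 133 × (1−f)/f ≈ 2 × 133 × 9.07932 ≈ 2415.10 mg.

2415 mg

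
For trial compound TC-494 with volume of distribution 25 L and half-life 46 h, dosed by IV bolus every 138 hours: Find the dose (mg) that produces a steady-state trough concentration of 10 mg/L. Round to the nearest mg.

1750 mg

τ/t½ = 138/46 ≈ 3, so f = (1/2)^(138/46) ≈ 0.125000.
Cmin,ss = (D/Vd)·f/(1−f), so D = Cmin,ss·Vd·(1−f)/f.
D = 10 × 25 × (1−f)/f ≈ 10 × 25 × 7.00000 ≈ 1750.00 mg.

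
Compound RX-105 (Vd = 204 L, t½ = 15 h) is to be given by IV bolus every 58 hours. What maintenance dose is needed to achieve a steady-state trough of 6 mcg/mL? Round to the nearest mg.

16631 mg

τ/t½ = 58/15 ≈ 3.8667, so f = (1/2)^(58/15) ≈ 0.068552.
Cmin,ss = (D/Vd)·f/(1−f), so D = Cmin,ss·Vd·(1−f)/f.
D = 6 × 204 × (1−f)/f ≈ 6 × 204 × 13.58747 ≈ 16631.06 mg.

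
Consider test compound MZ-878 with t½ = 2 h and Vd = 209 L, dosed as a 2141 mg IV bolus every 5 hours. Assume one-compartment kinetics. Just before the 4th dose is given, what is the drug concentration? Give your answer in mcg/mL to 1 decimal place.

2.2 mcg/mL

f = (1/2)^(τ/t½) = (1/2)^(5/2) ≈ 0.1768.
C₀ = D/Vd = 2141/209 ≈ 10.244 mcg/mL.
Before the 4th dose, 3 doses have been given. Superposition: Cmin = C₀·(f + f² + … + f^3).
≈ 10.244 × (0.1768 + 0.0313 + 0.0055) ≈ 10.244 × 0.2136 ≈ 2.188 mcg/mL.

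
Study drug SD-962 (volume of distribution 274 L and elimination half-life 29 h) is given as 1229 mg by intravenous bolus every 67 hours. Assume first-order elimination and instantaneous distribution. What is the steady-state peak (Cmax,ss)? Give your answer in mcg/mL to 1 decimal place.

k = ln2/t½ = ln2/29 ≈ 0.023902 h⁻¹; fraction remaining f = e^(−kτ) = e^(−0.023902×67) ≈ 0.2016.
Accumulation ratio R = 1/(1 − f) ≈ 1/0.7984 ≈ 1.2525.
Single-dose peak C₀ = D/Vd = 1229/274 ≈ 4.485 mcg/mL.
Cmax,ss = C₀/(1 − f) ≈ 4.485/0.7984 ≈ 5.617 mcg/mL.

5.6 mcg/mL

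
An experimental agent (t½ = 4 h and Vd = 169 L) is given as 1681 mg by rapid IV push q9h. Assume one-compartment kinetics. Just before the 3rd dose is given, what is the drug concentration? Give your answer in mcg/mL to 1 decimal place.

f = (1/2)^(τ/t½) = (1/2)^(9/4) ≈ 0.2102.
C₀ = D/Vd = 1681/169 ≈ 9.947 mcg/mL.
Before the 3rd dose, 2 doses have been given. Superposition: Cmin = C₀·(f + f²).
≈ 9.947 × (0.2102 + 0.0442) ≈ 9.947 × 0.2544 ≈ 2.531 mcg/mL.

2.5 mcg/mL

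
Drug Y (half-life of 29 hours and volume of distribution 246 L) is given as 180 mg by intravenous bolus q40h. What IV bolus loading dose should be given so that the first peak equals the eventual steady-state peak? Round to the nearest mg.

f = (1/2)^(40/29) ≈ 0.384403; accumulation ratio R = 1/(1−f) ≈ 1.62444.
Loading dose to hit Cmax,ss on first dose: D_load = D_maint·R ≈ 180 × 1.62444 ≈ 292.40 mg.

292 mg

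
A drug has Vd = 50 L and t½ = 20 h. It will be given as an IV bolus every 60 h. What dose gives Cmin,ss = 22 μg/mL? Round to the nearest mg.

τ/t½ = 60/20 ≈ 3, so f = (1/2)^(60/20) ≈ 0.125000.
Cmin,ss = (D/Vd)·f/(1−f), so D = Cmin,ss·Vd·(1−f)/f.
D = 22 × 50 × (1−f)/f ≈ 22 × 50 × 7.00000 ≈ 7700.00 mg.

7700 mg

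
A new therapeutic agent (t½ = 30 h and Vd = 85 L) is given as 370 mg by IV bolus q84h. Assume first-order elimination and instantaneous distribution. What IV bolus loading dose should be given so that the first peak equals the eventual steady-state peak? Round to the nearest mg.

f = (1/2)^(84/30) ≈ 0.143587; accumulation ratio R = 1/(1−f) ≈ 1.16766.
Loading dose to hit Cmax,ss on first dose: D_load = D_maint·R ≈ 370 × 1.16766 ≈ 432.03 mg.

432 mg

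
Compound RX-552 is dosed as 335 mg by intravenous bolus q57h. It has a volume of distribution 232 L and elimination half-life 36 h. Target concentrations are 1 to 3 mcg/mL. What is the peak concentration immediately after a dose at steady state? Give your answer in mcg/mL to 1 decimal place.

2.2 mcg/mL

k = ln2/t½ = ln2/36 ≈ 0.019254 h⁻¹; fraction remaining f = e^(−kτ) = e^(−0.019254×57) ≈ 0.3337.
Accumulation ratio R = 1/(1 − f) ≈ 1/0.6663 ≈ 1.5008.
Single-dose peak C₀ = D/Vd = 335/232 ≈ 1.444 mcg/mL.
Steady-state peak Cmax,ss = C₀·R ≈ 1.444 × 1.5008 ≈ 2.167 mcg/mL.
Peak 2.2 mcg/mL vs MTC 3 mcg/mL: below toxic threshold.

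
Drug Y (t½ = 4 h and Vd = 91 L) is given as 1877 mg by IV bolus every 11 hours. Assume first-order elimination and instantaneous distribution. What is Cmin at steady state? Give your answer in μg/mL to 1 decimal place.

3.6 μg/mL

Over one 11-h interval, 11/4 ≈ 2.75 half-lives elapse, leaving f ≈ 0.1487 of each dose.
At steady state, accumulation factor R = 1/(1 − e^(−kτ)) ≈ 1.1747.
Single-dose peak C₀ = D/Vd = 1877/91 ≈ 20.626 μg/mL.
Steady-state peak Cmax,ss = C₀·R ≈ 20.626 × 1.1747 ≈ 24.229 μg/mL.
Steady-state trough Cmin,ss = Cmax,ss·f ≈ 24.229 × 0.1487 ≈ 3.603 μg/mL.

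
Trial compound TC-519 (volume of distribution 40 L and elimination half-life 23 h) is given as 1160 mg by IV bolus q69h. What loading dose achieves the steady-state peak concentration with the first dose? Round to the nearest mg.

f = (1/2)^(69/23) ≈ 0.125000; accumulation ratio R = 1/(1−f) ≈ 1.14286.
Loading dose to hit Cmax,ss on first dose: D_load = D_maint·R ≈ 1160 × 1.14286 ≈ 1325.72 mg.

1326 mg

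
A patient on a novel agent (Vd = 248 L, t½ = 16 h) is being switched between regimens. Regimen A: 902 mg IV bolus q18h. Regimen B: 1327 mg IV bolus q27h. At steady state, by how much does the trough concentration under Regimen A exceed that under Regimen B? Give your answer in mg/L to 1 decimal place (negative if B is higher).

0.7 mg/L

Regimen A: f = (1/2)^(18/16) ≈ 0.4585; Cmin,ss = (902/248)·f/(1−f) ≈ 3.080 mg/L.
Regimen B: f = (1/2)^(27/16) ≈ 0.3105; Cmin,ss = (1327/248)·f/(1−f) ≈ 2.410 mg/L.
Difference ≈ 3.080 − 2.410 ≈ 0.670 mg/L.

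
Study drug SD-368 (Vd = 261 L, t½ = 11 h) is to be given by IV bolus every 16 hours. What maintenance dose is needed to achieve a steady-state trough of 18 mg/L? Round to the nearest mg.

τ/t½ = 16/11 ≈ 1.4545, so f = (1/2)^(16/11) ≈ 0.364870.
Cmin,ss = (D/Vd)·f/(1−f), so D = Cmin,ss·Vd·(1−f)/f.
D = 18 × 261 × (1−f)/f ≈ 18 × 261 × 1.74070 ≈ 8177.81 mg.

8178 mg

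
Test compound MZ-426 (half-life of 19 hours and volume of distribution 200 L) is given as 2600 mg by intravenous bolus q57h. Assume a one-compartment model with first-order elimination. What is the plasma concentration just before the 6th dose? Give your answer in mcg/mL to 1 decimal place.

1.9 mcg/mL

f = (1/2)^(τ/t½) = (1/2)^(57/19) ≈ 0.1250.
C₀ = D/Vd = 2600/200 ≈ 13.000 mcg/mL.
Before the 6th dose, 5 doses have been given. Superposition: Cmin = C₀·(f + f² + … + f^5).
≈ 13.000 × (0.1250 + 0.0156 + 0.0020 + 0.0002 + 0.0000) ≈ 13.000 × 0.1428 ≈ 1.856 mcg/mL.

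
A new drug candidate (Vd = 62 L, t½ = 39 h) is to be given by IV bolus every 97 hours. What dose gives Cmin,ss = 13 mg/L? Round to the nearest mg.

τ/t½ = 97/39 ≈ 2.4872, so f = (1/2)^(97/39) ≈ 0.178355.
Cmin,ss = (D/Vd)·f/(1−f), so D = Cmin,ss·Vd·(1−f)/f.
D = 13 × 62 × (1−f)/f ≈ 13 × 62 × 4.60680 ≈ 3713.08 mg.

3713 mg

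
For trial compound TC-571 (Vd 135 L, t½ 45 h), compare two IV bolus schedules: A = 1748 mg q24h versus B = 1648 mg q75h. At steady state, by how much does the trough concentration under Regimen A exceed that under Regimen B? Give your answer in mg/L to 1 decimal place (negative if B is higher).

Regimen A: f = (1/2)^(24/45) ≈ 0.6910; Cmin,ss = (1748/135)·f/(1−f) ≈ 28.955 mg/L.
Regimen B: f = (1/2)^(75/45) ≈ 0.3150; Cmin,ss = (1648/135)·f/(1−f) ≈ 5.614 mg/L.
Difference ≈ 28.955 − 5.614 ≈ 23.341 mg/L.

23.3 mg/L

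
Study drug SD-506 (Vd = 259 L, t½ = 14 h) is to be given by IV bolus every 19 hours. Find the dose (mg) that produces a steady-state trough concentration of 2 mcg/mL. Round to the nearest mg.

τ/t½ = 19/14 ≈ 1.3571, so f = (1/2)^(19/14) ≈ 0.390355.
Cmin,ss = (D/Vd)·f/(1−f), so D = Cmin,ss·Vd·(1−f)/f.
D = 2 × 259 × (1−f)/f ≈ 2 × 259 × 1.56177 ≈ 809.00 mg.

809 mg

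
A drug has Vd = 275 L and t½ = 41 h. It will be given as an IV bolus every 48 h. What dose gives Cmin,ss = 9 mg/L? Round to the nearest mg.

τ/t½ = 48/41 ≈ 1.1707, so f = (1/2)^(48/41) ≈ 0.444196.
Cmin,ss = (D/Vd)·f/(1−f), so D = Cmin,ss·Vd·(1−f)/f.
D = 9 × 275 × (1−f)/f ≈ 9 × 275 × 1.25126 ≈ 3096.87 mg.

3097 mg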